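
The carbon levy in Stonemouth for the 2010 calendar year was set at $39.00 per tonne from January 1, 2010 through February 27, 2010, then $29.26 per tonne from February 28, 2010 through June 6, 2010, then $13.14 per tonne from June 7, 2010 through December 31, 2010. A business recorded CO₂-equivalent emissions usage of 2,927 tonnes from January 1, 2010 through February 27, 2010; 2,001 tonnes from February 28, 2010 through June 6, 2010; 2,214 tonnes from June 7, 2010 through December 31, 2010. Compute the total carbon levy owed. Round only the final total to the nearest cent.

$201,794.22

January 1 – February 27, 2010: 2,927 tonnes at $39.00/tonne → $114,153.00
February 28 – June 6, 2010: 2,001 tonnes at $29.26/tonne → $58,549.26
June 7 – December 31, 2010: 2,214 tonnes at $13.14/tonne → $29,091.96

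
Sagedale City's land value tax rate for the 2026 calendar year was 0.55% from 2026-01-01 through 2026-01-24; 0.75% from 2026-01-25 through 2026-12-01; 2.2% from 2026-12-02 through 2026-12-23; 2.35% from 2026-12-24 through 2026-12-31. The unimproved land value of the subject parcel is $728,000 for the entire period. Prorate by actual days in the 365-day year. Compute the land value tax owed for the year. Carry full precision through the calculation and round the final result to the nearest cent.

2026-01-01 to 2026-01-24: 24 days at 0.55% → $728,000 × 0.55% × 24/365 = $263.2767
2026-01-25 to 2026-12-01: 311 days at 0.75% → $728,000 × 0.75% × 311/365 = $4,652.2192
2026-12-02 to 2026-12-23: 22 days at 2.2% → $728,000 × 2.2% × 22/365 = $965.3479
2026-12-24 to 2026-12-31: 8 days at 2.35% → $728,000 × 2.35% × 8/365 = $374.9699
Total = $6,255.8137

$6,255.81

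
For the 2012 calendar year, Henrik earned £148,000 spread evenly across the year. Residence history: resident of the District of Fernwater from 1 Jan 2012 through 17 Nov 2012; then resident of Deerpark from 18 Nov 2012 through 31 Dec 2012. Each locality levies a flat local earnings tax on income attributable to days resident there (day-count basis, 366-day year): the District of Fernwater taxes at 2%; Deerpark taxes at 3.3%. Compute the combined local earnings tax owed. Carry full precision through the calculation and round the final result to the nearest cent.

The District of Fernwater, 1 Jan – 17 Nov 2012: 322 days → £148,000 × 2% × 322/366 = £2,604.1530
Deerpark, 18 Nov – 31 Dec 2012: 44 days → £148,000 × 3.3% × 44/366 = £587.1475
Total = £3,191.3005

£3,191.30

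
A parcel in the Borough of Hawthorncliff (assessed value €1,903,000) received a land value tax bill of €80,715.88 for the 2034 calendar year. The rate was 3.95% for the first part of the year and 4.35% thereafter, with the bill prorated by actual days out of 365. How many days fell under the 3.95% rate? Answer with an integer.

99 days

Let d = days at the first rate; then 365 − d days at the second rate.
€1,903,000 × [3.95%·d + 4.35%·(365−d)] / 365 = €80,715.88
Solving gives d = 99, so the new rate took effect on 10 April 2034.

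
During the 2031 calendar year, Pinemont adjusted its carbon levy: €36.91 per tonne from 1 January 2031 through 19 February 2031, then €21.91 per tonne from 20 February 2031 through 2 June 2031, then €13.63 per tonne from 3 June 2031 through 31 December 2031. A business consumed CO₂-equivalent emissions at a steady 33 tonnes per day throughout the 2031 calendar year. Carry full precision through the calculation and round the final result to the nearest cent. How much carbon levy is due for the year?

1 January – 19 February 2031: 50 days × 33 tonnes/day = 1,650 tonnes at €36.91/tonne → €60,901.50
20 February – 2 June 2031: 103 days × 33 tonnes/day = 3,399 tonnes at €21.91/tonne → €74,472.09
3 June – 31 December 2031: 212 days × 33 tonnes/day = 6,996 tonnes at €13.63/tonne → €95,355.48

€230,729.07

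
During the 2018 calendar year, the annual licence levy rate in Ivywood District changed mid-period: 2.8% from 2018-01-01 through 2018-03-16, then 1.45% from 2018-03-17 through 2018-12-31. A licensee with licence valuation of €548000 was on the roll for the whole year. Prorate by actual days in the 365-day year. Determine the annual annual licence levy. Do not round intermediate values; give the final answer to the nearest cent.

2018-01-01 to 2018-03-16: 75 days at 2.8% → €548000 × 2.8% × 75/365 = €3152.8767
2018-03-17 to 2018-12-31: 290 days at 1.45% → €548000 × 1.45% × 290/365 = €6313.2603
Total = €9466.1370

€9466.14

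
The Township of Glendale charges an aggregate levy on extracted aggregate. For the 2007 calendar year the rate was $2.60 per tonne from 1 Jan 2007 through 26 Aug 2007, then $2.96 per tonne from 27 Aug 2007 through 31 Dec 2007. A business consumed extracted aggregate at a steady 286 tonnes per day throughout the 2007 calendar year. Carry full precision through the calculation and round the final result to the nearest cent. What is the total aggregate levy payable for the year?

1 Jan – 26 Aug 2007: 238 days × 286 tonnes/day = 68,068 tonnes at $2.60/tonne → $176,976.80
27 Aug – 31 Dec 2007: 127 days × 286 tonnes/day = 36,322 tonnes at $2.96/tonne → $107,513.12

$284,489.92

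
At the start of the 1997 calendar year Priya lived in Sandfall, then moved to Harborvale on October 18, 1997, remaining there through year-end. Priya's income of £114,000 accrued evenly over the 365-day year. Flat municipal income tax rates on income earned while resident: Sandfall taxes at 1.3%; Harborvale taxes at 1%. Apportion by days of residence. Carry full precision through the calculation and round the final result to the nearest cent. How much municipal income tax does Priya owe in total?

Sandfall, January 1 – October 17, 1997: 290 days → £114,000 × 1.3% × 290/365 = £1,177.4795
Harborvale, October 18 – December 31, 1997: 75 days → £114,000 × 1% × 75/365 = £234.2466
Total = £1,411.7260

£1,411.73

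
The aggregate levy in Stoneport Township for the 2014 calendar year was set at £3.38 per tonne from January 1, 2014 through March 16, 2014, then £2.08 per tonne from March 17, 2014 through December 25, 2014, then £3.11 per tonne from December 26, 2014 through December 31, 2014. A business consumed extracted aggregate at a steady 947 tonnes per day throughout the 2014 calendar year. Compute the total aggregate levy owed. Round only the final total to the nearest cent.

January 1 – March 16, 2014: 75 days × 947 tonnes/day = 71,025 tonnes at £3.38/tonne → £240,064.50
March 17 – December 25, 2014: 284 days × 947 tonnes/day = 268,948 tonnes at £2.08/tonne → £559,411.84
December 26 – December 31, 2014: 6 days × 947 tonnes/day = 5,682 tonnes at £3.11/tonne → £17,671.02

£817,147.36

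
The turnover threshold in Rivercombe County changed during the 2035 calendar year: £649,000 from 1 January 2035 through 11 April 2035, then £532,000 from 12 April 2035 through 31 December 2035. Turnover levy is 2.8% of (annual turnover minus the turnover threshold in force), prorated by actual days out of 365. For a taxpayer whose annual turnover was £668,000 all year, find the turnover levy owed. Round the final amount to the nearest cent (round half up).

£2,901.49

1 January – 11 April 2035: 101 days, exemption £649,000 → (£668,000 − £649,000) × 2.8% × 101/365 = £147.2110
12 April – 31 December 2035: 264 days, exemption £532,000 → (£668,000 − £532,000) × 2.8% × 264/365 = £2,754.2795
Total = £2,901.4904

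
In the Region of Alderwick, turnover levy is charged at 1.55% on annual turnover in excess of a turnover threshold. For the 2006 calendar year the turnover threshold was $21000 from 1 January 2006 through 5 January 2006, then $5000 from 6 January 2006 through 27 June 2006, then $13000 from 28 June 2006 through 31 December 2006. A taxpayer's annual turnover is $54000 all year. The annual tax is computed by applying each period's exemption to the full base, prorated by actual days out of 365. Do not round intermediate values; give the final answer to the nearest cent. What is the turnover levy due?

$692.57

1 January – 5 January 2006: 5 days, exemption $21000 → ($54000 − $21000) × 1.55% × 5/365 = $7.0068
6 January – 27 June 2006: 173 days, exemption $5000 → ($54000 − $5000) × 1.55% × 173/365 = $359.9822
28 June – 31 December 2006: 187 days, exemption $13000 → ($54000 − $13000) × 1.55% × 187/365 = $325.5849
Total = $692.5740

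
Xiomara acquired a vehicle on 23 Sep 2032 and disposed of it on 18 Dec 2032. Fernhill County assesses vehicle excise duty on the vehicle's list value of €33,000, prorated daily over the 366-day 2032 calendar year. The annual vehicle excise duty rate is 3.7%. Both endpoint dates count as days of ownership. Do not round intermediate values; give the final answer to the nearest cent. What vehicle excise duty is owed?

€290.24

Days held (23 Sep – 18 Dec 2032): 87 out of 366
Tax = €33,000 × 3.7% × 87/366 = €290.2377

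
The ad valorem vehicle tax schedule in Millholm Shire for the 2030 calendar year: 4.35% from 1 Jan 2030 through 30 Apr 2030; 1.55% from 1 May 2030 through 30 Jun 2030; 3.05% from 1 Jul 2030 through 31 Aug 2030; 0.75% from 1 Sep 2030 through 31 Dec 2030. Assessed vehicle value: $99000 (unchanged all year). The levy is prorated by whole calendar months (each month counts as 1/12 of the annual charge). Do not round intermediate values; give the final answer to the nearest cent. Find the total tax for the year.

$2442.00

1 Jan – 30 Apr 2030: 4 months at 4.35% → $99000 × 4.35% × 4/12 = $1435.5000
1 May – 30 Jun 2030: 2 months at 1.55% → $99000 × 1.55% × 2/12 = $255.7500
1 Jul – 31 Aug 2030: 2 months at 3.05% → $99000 × 3.05% × 2/12 = $503.2500
1 Sep – 31 Dec 2030: 4 months at 0.75% → $99000 × 0.75% × 4/12 = $247.5000
Total = $2442.0000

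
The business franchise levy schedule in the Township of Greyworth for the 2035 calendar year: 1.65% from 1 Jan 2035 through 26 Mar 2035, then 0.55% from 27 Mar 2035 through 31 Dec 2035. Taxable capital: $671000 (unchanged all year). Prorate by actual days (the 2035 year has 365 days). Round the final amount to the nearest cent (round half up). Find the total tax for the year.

1 Jan – 26 Mar 2035: 85 days at 1.65% → $671000 × 1.65% × 85/365 = $2578.2945
27 Mar – 31 Dec 2035: 280 days at 0.55% → $671000 × 0.55% × 280/365 = $2831.0685
Total = $5409.3630

$5409.36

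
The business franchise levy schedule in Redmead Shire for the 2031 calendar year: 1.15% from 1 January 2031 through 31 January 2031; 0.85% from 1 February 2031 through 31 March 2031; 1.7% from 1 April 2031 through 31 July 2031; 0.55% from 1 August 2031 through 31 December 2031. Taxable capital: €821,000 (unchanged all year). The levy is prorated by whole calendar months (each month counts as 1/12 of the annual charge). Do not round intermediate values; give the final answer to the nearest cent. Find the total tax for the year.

1 January – 31 January 2031: 1 month at 1.15% → €821,000 × 1.15% × 1/12 = €786.7917
1 February – 31 March 2031: 2 months at 0.85% → €821,000 × 0.85% × 2/12 = €1,163.0833
1 April – 31 July 2031: 4 months at 1.7% → €821,000 × 1.7% × 4/12 = €4,652.3333
1 August – 31 December 2031: 5 months at 0.55% → €821,000 × 0.55% × 5/12 = €1,881.4583
Total = €8,483.6667

€8,483.67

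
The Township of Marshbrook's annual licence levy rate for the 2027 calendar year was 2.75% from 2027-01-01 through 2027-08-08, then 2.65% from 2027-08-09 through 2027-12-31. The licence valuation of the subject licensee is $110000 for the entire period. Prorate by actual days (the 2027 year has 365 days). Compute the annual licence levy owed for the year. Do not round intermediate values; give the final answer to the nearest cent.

$2981.30

2027-01-01 to 2027-08-08: 220 days at 2.75% → $110000 × 2.75% × 220/365 = $1823.2877
2027-08-09 to 2027-12-31: 145 days at 2.65% → $110000 × 2.65% × 145/365 = $1158.0137
Total = $2981.3014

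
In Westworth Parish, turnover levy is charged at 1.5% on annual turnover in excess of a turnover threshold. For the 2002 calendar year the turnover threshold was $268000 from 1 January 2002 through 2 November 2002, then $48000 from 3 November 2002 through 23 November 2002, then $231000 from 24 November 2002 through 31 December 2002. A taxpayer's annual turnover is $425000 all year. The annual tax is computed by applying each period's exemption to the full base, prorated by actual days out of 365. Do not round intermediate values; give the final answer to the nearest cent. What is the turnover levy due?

$2602.64

1 January – 2 November 2002: 306 days, exemption $268000 → ($425000 − $268000) × 1.5% × 306/365 = $1974.3288
3 November – 23 November 2002: 21 days, exemption $48000 → ($425000 − $48000) × 1.5% × 21/365 = $325.3562
24 November – 31 December 2002: 38 days, exemption $231000 → ($425000 − $231000) × 1.5% × 38/365 = $302.9589
Total = $2602.6438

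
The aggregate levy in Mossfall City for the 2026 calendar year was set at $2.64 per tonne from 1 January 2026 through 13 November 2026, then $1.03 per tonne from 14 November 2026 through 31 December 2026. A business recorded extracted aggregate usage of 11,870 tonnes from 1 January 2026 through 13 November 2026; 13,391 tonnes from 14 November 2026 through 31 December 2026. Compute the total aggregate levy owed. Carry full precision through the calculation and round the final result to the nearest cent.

1 January – 13 November 2026: 11,870 tonnes at $2.64/tonne → $31,336.80
14 November – 31 December 2026: 13,391 tonnes at $1.03/tonne → $13,792.73

$45,129.53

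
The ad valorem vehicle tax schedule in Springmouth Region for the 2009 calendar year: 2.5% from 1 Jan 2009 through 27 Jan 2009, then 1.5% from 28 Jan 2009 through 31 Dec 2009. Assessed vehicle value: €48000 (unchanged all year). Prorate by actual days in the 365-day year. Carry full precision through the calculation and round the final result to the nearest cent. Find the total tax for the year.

€755.51

1 Jan – 27 Jan 2009: 27 days at 2.5% → €48000 × 2.5% × 27/365 = €88.7671
28 Jan – 31 Dec 2009: 338 days at 1.5% → €48000 × 1.5% × 338/365 = €666.7397
Total = €755.5068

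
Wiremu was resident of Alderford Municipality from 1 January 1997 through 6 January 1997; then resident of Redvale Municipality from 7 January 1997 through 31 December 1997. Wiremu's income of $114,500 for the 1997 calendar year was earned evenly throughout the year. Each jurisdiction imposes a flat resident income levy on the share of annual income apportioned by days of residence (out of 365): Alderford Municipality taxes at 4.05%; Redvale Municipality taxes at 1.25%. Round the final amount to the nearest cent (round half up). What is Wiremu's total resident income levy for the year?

Alderford Municipality, 1 January – 6 January 1997: 6 days → $114,500 × 4.05% × 6/365 = $76.2288
Redvale Municipality, 7 January – 31 December 1997: 359 days → $114,500 × 1.25% × 359/365 = $1,407.7226
Total = $1,483.9514

$1,483.95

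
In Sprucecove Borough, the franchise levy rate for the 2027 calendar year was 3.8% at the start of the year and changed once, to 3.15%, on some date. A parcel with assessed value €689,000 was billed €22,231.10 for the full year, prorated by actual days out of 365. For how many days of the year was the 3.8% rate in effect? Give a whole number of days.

Let d = days at the first rate; then 365 − d days at the second rate.
€689,000 × [3.8%·d + 3.15%·(365−d)] / 365 = €22,231.10
Solving gives d = 43, so the new rate took effect on 13 Feb 2027.

43 days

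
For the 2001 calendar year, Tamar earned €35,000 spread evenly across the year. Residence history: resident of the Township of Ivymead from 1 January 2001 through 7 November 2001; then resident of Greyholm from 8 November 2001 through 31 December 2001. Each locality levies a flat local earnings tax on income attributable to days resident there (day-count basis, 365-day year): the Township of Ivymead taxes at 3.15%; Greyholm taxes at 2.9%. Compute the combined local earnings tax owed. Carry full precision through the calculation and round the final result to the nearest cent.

€1,089.55

The Township of Ivymead, 1 January – 7 November 2001: 311 days → €35,000 × 3.15% × 311/365 = €939.3904
Greyholm, 8 November – 31 December 2001: 54 days → €35,000 × 2.9% × 54/365 = €150.1644
Total = €1,089.5548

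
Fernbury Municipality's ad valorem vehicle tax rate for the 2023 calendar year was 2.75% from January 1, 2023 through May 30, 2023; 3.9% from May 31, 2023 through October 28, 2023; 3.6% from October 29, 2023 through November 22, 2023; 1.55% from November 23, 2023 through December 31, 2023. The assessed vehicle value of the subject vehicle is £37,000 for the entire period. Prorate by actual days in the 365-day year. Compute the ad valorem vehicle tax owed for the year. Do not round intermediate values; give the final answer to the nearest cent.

£1,167.63

January 1 – May 30, 2023: 150 days at 2.75% → £37,000 × 2.75% × 150/365 = £418.1507
May 31 – October 28, 2023: 151 days at 3.9% → £37,000 × 3.9% × 151/365 = £596.9671
October 29 – November 22, 2023: 25 days at 3.6% → £37,000 × 3.6% × 25/365 = £91.2329
November 23 – December 31, 2023: 39 days at 1.55% → £37,000 × 1.55% × 39/365 = £61.2781
Total = £1,167.6288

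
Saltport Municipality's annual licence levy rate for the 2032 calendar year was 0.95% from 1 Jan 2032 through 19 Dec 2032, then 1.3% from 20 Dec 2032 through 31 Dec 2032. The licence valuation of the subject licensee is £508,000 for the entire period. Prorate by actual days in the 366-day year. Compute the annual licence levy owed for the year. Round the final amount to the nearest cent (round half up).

1 Jan – 19 Dec 2032: 354 days at 0.95% → £508,000 × 0.95% × 354/366 = £4,667.7705
20 Dec – 31 Dec 2032: 12 days at 1.3% → £508,000 × 1.3% × 12/366 = £216.5246
Total = £4,884.2951

£4,884.30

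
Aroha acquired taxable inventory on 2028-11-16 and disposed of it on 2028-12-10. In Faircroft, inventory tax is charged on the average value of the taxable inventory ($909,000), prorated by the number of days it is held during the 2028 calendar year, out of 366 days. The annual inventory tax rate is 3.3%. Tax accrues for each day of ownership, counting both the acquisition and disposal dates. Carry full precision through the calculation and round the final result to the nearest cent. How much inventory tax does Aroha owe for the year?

$2,048.98

Days held (2028-11-16 to 2028-12-10): 25 out of 366
Tax = $909,000 × 3.3% × 25/366 = $2,048.9754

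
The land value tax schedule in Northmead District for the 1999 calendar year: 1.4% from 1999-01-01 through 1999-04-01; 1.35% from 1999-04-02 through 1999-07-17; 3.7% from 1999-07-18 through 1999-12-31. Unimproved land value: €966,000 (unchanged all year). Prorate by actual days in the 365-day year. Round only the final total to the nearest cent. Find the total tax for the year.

€23,547.90

1999-01-01 to 1999-04-01: 91 days at 1.4% → €966,000 × 1.4% × 91/365 = €3,371.7370
1999-04-02 to 1999-07-17: 107 days at 1.35% → €966,000 × 1.35% × 107/365 = €3,822.9781
1999-07-18 to 1999-12-31: 167 days at 3.7% → €966,000 × 3.7% × 167/365 = €16,353.1890
Total = €23,547.9041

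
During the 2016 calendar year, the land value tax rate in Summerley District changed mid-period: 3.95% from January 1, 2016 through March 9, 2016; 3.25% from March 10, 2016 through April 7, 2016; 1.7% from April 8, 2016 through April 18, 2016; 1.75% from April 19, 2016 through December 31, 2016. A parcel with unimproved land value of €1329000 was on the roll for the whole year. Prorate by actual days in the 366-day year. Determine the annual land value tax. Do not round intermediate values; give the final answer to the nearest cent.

€30329.16

January 1 – March 9, 2016: 69 days at 3.95% → €1329000 × 3.95% × 69/366 = €9896.6926
March 10 – April 7, 2016: 29 days at 3.25% → €1329000 × 3.25% × 29/366 = €3422.3566
April 8 – April 18, 2016: 11 days at 1.7% → €1329000 × 1.7% × 11/366 = €679.0246
April 19 – December 31, 2016: 257 days at 1.75% → €1329000 × 1.75% × 257/366 = €16331.0861
Total = €30329.1598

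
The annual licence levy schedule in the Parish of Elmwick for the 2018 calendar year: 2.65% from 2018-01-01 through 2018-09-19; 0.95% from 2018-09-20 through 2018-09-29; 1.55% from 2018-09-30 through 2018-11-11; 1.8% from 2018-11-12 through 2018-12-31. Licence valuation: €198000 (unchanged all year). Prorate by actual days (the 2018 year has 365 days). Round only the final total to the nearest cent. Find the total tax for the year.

€4667.65

2018-01-01 to 2018-09-19: 262 days at 2.65% → €198000 × 2.65% × 262/365 = €3766.3397
2018-09-20 to 2018-09-29: 10 days at 0.95% → €198000 × 0.95% × 10/365 = €51.5342
2018-09-30 to 2018-11-11: 43 days at 1.55% → €198000 × 1.55% × 43/365 = €361.5534
2018-11-12 to 2018-12-31: 50 days at 1.8% → €198000 × 1.8% × 50/365 = €488.2192
Total = €4667.6466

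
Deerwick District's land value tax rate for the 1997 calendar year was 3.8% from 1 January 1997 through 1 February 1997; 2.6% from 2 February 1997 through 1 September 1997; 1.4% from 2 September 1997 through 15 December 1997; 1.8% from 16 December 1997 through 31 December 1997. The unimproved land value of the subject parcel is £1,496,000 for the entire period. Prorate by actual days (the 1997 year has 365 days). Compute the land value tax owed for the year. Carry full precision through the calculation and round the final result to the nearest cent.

1 January – 1 February 1997: 32 days at 3.8% → £1,496,000 × 3.8% × 32/365 = £4,983.9342
2 February – 1 September 1997: 212 days at 2.6% → £1,496,000 × 2.6% × 212/365 = £22,591.6493
2 September – 15 December 1997: 105 days at 1.4% → £1,496,000 × 1.4% × 105/365 = £6,024.9863
16 December – 31 December 1997: 16 days at 1.8% → £1,496,000 × 1.8% × 16/365 = £1,180.4055
Total = £34,780.9753

£34,780.98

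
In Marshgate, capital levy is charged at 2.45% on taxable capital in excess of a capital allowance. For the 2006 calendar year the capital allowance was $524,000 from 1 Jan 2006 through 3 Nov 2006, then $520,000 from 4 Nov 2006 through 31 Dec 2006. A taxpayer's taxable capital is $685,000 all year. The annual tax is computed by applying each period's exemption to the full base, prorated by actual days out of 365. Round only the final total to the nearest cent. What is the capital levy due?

$3,960.07

1 Jan – 3 Nov 2006: 307 days, exemption $524,000 → ($685,000 − $524,000) × 2.45% × 307/365 = $3,317.7027
4 Nov – 31 Dec 2006: 58 days, exemption $520,000 → ($685,000 − $520,000) × 2.45% × 58/365 = $642.3699
Total = $3,960.0726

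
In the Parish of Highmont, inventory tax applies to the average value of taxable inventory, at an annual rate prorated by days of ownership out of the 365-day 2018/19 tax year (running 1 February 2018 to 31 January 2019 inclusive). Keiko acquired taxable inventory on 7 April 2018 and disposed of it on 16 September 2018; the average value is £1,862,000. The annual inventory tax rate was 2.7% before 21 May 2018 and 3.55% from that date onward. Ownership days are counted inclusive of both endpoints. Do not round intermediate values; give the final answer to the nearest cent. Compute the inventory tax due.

£27,611.16

7 April – 20 May 2018: 44 days at 2.7% → £1,862,000 × 2.7% × 44/365 = £6,060.4274
21 May – 16 September 2018: 119 days at 3.55% → £1,862,000 × 3.55% × 119/365 = £21,550.7370
Total = £27,611.1644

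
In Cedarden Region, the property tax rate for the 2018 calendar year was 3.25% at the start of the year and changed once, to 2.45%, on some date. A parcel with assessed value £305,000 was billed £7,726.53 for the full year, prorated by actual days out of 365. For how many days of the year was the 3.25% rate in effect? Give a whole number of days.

Let d = days at the first rate; then 365 − d days at the second rate.
£305,000 × [3.25%·d + 2.45%·(365−d)] / 365 = £7,726.53
Solving gives d = 38, so the new rate took effect on February 8, 2018.

38 days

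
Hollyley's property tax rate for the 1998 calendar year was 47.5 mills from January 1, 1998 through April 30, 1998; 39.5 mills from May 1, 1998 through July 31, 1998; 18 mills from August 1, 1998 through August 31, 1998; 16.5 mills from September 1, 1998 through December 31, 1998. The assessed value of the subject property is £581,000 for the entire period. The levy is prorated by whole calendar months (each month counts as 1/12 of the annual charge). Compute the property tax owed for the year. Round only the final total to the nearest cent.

January 1 – April 30, 1998: 4 months at 47.5 mills → £581,000 × 4.75% × 4/12 = £9,199.1667
May 1 – July 31, 1998: 3 months at 39.5 mills → £581,000 × 3.95% × 3/12 = £5,737.3750
August 1 – August 31, 1998: 1 month at 18 mills → £581,000 × 1.8% × 1/12 = £871.5000
September 1 – December 31, 1998: 4 months at 16.5 mills → £581,000 × 1.65% × 4/12 = £3,195.5000
Total = £19,003.5417

£19,003.54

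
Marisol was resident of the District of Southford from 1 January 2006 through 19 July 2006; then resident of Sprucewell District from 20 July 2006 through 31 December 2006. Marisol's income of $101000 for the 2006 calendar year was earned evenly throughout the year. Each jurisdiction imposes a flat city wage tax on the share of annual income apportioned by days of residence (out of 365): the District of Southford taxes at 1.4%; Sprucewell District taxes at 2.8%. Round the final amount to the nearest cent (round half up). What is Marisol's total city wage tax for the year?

The District of Southford, 1 January – 19 July 2006: 200 days → $101000 × 1.4% × 200/365 = $774.7945
Sprucewell District, 20 July – 31 December 2006: 165 days → $101000 × 2.8% × 165/365 = $1278.4110
Total = $2053.2055

$2053.21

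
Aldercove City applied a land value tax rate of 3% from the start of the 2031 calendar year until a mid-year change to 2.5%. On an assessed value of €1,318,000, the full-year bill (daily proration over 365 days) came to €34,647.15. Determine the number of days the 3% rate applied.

94 days

Let d = days at the first rate; then 365 − d days at the second rate.
€1,318,000 × [3%·d + 2.5%·(365−d)] / 365 = €34,647.15
Solving gives d = 94, so the new rate took effect on April 5, 2031.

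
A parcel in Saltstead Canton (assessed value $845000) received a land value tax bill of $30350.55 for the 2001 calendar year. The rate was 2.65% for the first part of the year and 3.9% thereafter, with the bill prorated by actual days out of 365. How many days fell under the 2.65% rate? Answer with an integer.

90 days

Let d = days at the first rate; then 365 − d days at the second rate.
$845000 × [2.65%·d + 3.9%·(365−d)] / 365 = $30350.55
Solving gives d = 90, so the new rate took effect on April 1, 2001.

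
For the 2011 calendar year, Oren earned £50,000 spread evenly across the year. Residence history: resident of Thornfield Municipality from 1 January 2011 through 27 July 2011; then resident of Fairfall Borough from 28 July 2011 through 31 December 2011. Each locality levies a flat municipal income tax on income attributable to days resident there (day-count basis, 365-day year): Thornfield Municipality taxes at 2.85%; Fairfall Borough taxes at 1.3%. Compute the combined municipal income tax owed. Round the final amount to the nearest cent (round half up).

Thornfield Municipality, 1 January – 27 July 2011: 208 days → £50,000 × 2.85% × 208/365 = £812.0548
Fairfall Borough, 28 July – 31 December 2011: 157 days → £50,000 × 1.3% × 157/365 = £279.5890
Total = £1,091.6438

£1,091.64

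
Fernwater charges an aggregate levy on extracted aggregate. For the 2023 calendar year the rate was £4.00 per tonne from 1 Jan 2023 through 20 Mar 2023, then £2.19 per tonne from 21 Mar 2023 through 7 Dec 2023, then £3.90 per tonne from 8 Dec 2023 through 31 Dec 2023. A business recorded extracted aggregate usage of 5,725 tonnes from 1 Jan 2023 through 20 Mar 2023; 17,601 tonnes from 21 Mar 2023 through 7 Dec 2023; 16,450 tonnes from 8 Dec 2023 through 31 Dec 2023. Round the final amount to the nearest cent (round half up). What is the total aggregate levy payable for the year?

1 Jan – 20 Mar 2023: 5,725 tonnes at £4.00/tonne → £22,900.00
21 Mar – 7 Dec 2023: 17,601 tonnes at £2.19/tonne → £38,546.19
8 Dec – 31 Dec 2023: 16,450 tonnes at £3.90/tonne → £64,155.00

£125,601.19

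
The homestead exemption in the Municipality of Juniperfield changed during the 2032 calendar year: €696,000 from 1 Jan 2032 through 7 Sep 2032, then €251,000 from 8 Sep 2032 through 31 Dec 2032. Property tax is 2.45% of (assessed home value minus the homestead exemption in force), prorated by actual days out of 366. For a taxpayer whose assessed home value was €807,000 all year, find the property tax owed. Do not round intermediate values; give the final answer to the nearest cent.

1 Jan – 7 Sep 2032: 251 days, exemption €696,000 → (€807,000 − €696,000) × 2.45% × 251/366 = €1,865.0123
8 Sep – 31 Dec 2032: 115 days, exemption €251,000 → (€807,000 − €251,000) × 2.45% × 115/366 = €4,280.1366
Total = €6,145.1489

€6,145.15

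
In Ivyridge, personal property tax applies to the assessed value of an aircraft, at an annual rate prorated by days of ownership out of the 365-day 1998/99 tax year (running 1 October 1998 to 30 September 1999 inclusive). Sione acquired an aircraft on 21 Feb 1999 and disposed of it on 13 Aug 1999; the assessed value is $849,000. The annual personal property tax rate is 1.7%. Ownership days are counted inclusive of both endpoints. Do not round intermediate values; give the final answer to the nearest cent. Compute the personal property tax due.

$6,880.39

Days held (21 Feb – 13 Aug 1999): 174 out of 365
Tax = $849,000 × 1.7% × 174/365 = $6,880.3890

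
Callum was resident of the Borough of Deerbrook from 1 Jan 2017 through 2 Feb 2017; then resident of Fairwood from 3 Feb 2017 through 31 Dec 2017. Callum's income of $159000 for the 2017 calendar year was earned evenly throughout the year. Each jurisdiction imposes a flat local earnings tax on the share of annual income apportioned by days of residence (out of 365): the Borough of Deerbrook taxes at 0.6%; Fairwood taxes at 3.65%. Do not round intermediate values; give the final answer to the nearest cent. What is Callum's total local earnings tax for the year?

The Borough of Deerbrook, 1 Jan – 2 Feb 2017: 33 days → $159000 × 0.6% × 33/365 = $86.2521
Fairwood, 3 Feb – 31 Dec 2017: 332 days → $159000 × 3.65% × 332/365 = $5278.8000
Total = $5365.0521

$5365.05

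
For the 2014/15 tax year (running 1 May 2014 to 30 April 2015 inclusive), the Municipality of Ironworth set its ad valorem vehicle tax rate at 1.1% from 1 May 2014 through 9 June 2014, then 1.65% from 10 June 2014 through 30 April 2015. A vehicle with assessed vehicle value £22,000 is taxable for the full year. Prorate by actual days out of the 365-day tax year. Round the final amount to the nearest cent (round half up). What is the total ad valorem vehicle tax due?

1 May – 9 June 2014: 40 days at 1.1% → £22,000 × 1.1% × 40/365 = £26.5205
10 June 2014 – 30 April 2015: 325 days at 1.65% → £22,000 × 1.65% × 325/365 = £323.2192
Total = £349.7397

£349.74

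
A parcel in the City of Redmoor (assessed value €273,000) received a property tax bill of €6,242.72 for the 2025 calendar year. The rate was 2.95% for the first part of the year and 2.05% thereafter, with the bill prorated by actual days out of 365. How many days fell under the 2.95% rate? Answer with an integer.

Let d = days at the first rate; then 365 − d days at the second rate.
€273,000 × [2.95%·d + 2.05%·(365−d)] / 365 = €6,242.72
Solving gives d = 96, so the new rate took effect on 7 Apr 2025.

96 days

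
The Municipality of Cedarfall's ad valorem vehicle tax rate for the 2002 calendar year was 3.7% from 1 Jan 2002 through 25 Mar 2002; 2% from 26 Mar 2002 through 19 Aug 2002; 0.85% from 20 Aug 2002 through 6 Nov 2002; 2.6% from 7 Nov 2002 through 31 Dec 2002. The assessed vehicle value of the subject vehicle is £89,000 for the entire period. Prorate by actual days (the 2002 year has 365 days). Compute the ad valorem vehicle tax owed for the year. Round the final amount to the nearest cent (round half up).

1 Jan – 25 Mar 2002: 84 days at 3.7% → £89,000 × 3.7% × 84/365 = £757.8411
26 Mar – 19 Aug 2002: 147 days at 2% → £89,000 × 2% × 147/365 = £716.8767
20 Aug – 6 Nov 2002: 79 days at 0.85% → £89,000 × 0.85% × 79/365 = £163.7356
7 Nov – 31 Dec 2002: 55 days at 2.6% → £89,000 × 2.6% × 55/365 = £348.6849
Total = £1,987.1384

£1,987.14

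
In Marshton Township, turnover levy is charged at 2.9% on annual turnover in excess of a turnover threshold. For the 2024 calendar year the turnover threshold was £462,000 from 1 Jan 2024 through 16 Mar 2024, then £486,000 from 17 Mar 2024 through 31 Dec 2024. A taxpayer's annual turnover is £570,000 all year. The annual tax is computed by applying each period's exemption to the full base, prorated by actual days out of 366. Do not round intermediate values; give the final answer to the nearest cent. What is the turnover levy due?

£2,580.52

1 Jan – 16 Mar 2024: 76 days, exemption £462,000 → (£570,000 − £462,000) × 2.9% × 76/366 = £650.3607
17 Mar – 31 Dec 2024: 290 days, exemption £486,000 → (£570,000 − £486,000) × 2.9% × 290/366 = £1,930.1639
Total = £2,580.5246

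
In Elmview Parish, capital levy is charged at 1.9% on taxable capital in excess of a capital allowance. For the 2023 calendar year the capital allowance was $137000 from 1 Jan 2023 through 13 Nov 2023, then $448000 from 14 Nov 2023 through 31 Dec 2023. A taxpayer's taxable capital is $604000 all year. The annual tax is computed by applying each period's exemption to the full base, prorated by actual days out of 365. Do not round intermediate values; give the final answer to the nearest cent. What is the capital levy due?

$8095.93

1 Jan – 13 Nov 2023: 317 days, exemption $137000 → ($604000 − $137000) × 1.9% × 317/365 = $7706.1397
14 Nov – 31 Dec 2023: 48 days, exemption $448000 → ($604000 − $448000) × 1.9% × 48/365 = $389.7863
Total = $8095.9260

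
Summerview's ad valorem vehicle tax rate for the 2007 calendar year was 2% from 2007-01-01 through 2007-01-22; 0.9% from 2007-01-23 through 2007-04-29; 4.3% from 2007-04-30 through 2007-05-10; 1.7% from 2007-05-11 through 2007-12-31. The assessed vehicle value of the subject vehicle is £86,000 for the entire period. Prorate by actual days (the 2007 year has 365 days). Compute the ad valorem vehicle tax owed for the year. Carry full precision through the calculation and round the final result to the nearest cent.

2007-01-01 to 2007-01-22: 22 days at 2% → £86,000 × 2% × 22/365 = £103.6712
2007-01-23 to 2007-04-29: 97 days at 0.9% → £86,000 × 0.9% × 97/365 = £205.6932
2007-04-30 to 2007-05-10: 11 days at 4.3% → £86,000 × 4.3% × 11/365 = £111.4466
2007-05-11 to 2007-12-31: 235 days at 1.7% → £86,000 × 1.7% × 235/365 = £941.2877
Total = £1,362.0986

£1,362.10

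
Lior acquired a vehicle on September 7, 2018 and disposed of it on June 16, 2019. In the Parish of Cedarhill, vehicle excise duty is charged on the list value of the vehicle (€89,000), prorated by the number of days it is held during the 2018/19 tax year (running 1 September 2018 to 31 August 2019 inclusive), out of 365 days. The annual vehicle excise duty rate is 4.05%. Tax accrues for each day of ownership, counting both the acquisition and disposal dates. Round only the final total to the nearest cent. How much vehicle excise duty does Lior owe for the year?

Days held (September 7, 2018 – June 16, 2019): 283 out of 365
Tax = €89,000 × 4.05% × 283/365 = €2,794.7219

€2,794.72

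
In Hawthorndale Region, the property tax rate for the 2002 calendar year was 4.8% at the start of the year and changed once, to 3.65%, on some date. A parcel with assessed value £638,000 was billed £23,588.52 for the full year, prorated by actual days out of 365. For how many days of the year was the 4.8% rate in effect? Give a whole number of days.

Let d = days at the first rate; then 365 − d days at the second rate.
£638,000 × [4.8%·d + 3.65%·(365−d)] / 365 = £23,588.52
Solving gives d = 15, so the new rate took effect on 16 January 2002.

15 days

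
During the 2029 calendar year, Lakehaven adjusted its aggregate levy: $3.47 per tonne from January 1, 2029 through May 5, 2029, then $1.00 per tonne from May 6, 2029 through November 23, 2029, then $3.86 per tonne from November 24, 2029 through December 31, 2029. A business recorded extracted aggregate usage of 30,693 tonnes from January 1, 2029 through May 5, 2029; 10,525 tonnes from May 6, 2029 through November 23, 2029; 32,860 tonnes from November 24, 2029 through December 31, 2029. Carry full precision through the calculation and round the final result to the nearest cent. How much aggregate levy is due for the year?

January 1 – May 5, 2029: 30,693 tonnes at $3.47/tonne → $106,504.71
May 6 – November 23, 2029: 10,525 tonnes at $1.00/tonne → $10,525.00
November 24 – December 31, 2029: 32,860 tonnes at $3.86/tonne → $126,839.60

$243,869.31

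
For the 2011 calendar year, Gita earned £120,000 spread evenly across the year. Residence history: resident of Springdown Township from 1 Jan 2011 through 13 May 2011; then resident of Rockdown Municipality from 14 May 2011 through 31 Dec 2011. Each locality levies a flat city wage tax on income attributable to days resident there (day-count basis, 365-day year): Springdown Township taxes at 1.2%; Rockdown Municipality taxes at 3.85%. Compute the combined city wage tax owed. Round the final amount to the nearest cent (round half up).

Springdown Township, 1 Jan – 13 May 2011: 133 days → £120,000 × 1.2% × 133/365 = £524.7123
Rockdown Municipality, 14 May – 31 Dec 2011: 232 days → £120,000 × 3.85% × 232/365 = £2,936.5479
Total = £3,461.2603

£3,461.26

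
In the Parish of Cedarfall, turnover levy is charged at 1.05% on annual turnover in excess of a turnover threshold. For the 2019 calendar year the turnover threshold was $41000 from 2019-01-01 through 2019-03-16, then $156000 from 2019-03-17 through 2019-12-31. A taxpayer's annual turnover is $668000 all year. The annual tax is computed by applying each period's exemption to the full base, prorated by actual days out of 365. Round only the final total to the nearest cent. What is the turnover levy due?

2019-01-01 to 2019-03-16: 75 days, exemption $41000 → ($668000 − $41000) × 1.05% × 75/365 = $1352.7740
2019-03-17 to 2019-12-31: 290 days, exemption $156000 → ($668000 − $156000) × 1.05% × 290/365 = $4271.3425
Total = $5624.1164

$5624.12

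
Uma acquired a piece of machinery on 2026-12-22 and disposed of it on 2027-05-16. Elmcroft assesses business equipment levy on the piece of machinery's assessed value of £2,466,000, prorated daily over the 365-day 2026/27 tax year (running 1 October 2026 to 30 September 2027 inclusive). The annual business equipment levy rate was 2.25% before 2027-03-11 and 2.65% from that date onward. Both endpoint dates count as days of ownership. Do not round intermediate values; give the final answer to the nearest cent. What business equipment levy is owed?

£24,004.65

2026-12-22 to 2027-03-10: 79 days at 2.25% → £2,466,000 × 2.25% × 79/365 = £12,009.0822
2027-03-11 to 2027-05-16: 67 days at 2.65% → £2,466,000 × 2.65% × 67/365 = £11,995.5699
Total = £24,004.6521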